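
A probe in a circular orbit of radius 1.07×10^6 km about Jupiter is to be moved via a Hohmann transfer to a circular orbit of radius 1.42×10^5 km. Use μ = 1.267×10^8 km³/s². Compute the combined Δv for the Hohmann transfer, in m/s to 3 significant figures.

The Hohmann ellipse has a_t = (r₁ + r₂)/2 = 6.060×10^5 km.
At r₁ the circular-orbit speed is v₁ = √(μ/r₁) = 10.8817 km/s.
On the transfer ellipse at r₁, v² = μ(2/r − 1/a) gives v_a = √[μ(2/r₁ − 1/a_t)] = 5.26750 km/s.
First burn Δv₁ = |v_a − v₁| = 5.6142 km/s.
Circular speed at r₂: v₂ = √(μ/r₂) = 29.8706 km/s.
Transfer-orbit speed at r₂: v_p = √[μ(2/r₂ − 1/a_t)] = 39.6917 km/s.
Second burn Δv₂ = |v₂ − v_p| = 9.8211 km/s.
Total Δv = Δv₁ + Δv₂ = 15.44 km/s.

Δv = 15400 m/s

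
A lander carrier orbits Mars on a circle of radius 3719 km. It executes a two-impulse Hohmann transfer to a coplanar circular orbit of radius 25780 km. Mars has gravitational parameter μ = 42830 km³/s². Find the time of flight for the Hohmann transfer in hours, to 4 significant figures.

Semi-major axis of the transfer orbit: a_t = (3719 + 25780)/2 = 14749.5 km.
Half the transfer-orbit period gives t = π√(a_t³/μ) = 27190 s.
Converting: 27190 s ÷ 3600 s/hour = 7.553 hours.

t = 7.553 hours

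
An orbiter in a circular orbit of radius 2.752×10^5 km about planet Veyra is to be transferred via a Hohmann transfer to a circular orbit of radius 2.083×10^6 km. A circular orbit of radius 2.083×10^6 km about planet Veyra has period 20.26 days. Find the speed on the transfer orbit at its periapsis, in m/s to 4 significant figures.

v = 27340 m/s

From Kepler's third law T² = 4π²r³/μ at r = 2.083×10^6 km, T = 20.26 days = 20.26 × 86400 s = 1.750464×10^6 s: μ = 4π²r³/T² = 1.16445×10^8 km³/s².
Semi-major axis of the transfer orbit: a_t = (2.752×10^5 + 2.083×10^6)/2 = 1.1791×10^6 km.
At periapsis, r = 2.752×10^5 km.
Vis-viva: v = √[μ(2/r − 1/a_t)] = √[1.16445×10^8 × (2/2.752×10^5 − 1/1.1791×10^6)] = 27.34 km/s.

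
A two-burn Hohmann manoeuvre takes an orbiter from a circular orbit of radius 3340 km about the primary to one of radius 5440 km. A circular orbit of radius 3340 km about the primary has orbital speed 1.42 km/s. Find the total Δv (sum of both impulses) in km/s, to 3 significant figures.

Δv = 0.303 km/s

From the circular-orbit relation v² = μ/r at r = 3340 km: μ = v²r = (1.42)² × 3340 = 6734.78 km³/s².
The Hohmann ellipse has a_t = (r₁ + r₂)/2 = 4390 km.
Circular speed at r₁: v₁ = √(μ/r₁) = √(6734.78/3340) = 1.42000 km/s.
Transfer-orbit speed at r₁ (vis-viva equation): v_p = √[μ(2/r₁ − 1/a_t)] = 1.58072 km/s.
First burn Δv₁ = |v_p − v₁| = 0.16072 km/s.
At r₂, v₂ = √(μ/r₂) = 1.11266 km/s.
Transfer-orbit speed at r₂: v_a = √[μ(2/r₂ − 1/a_t)] = 0.970517 km/s.
Second burn Δv₂ = |v₂ − v_a| = 0.14214 km/s.
Total Δv = Δv₁ + Δv₂ = 0.3029 km/s.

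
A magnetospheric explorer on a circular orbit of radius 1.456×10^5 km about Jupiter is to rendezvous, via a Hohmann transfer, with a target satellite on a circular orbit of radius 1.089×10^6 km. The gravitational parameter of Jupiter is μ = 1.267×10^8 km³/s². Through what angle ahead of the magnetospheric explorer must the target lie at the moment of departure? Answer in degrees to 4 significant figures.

Semi-major axis of the transfer orbit: a_t = (1.456×10^5 + 1.089×10^6)/2 = 6.173×10^5 km.
The half-period of the transfer ellipse is t = π√(a_t³/μ) = 1.35365×10^5 s.
The target's mean motion on its circular orbit is ω₂ = √(μ/r₂³) = 9.90482×10^-6 rad/s.
Angle swept by the target during transfer: ω₂·t = 1.3408 rad = 76.82°.
The magnetospheric explorer traverses 180° on the transfer ellipse, so the target must lead by 180° − 76.82° = 103.2°.

φ = 103.2°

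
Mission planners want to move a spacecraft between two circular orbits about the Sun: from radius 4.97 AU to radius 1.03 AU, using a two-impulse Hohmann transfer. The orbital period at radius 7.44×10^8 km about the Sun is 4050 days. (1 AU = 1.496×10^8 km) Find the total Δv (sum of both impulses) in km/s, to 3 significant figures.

Δv = 14.0 km/s

From Kepler's third law T² = 4π²r³/μ at r = 7.44×10^8 km, T = 4050 days = 4050 × 86400 s = 3.4992×10^8 s: μ = 4π²r³/T² = 1.32783×10^11 km³/s².
In km: r₁ = 4.97 × 1.496×10^8 = 7.43512×10^8 km; r₂ = 1.03 × 1.496×10^8 = 1.54088×10^8 km.
Semi-major axis of the transfer orbit: a_t = (7.43512×10^8 + 1.54088×10^8)/2 = 4.488×10^8 km.
At r₁ the circular-orbit speed is v₁ = √(μ/r₁) = 13.3637 km/s.
On the transfer ellipse at r₁, vis-viva equation gives v_a = √[μ(2/r₁ − 1/a_t)] = 7.83041 km/s.
First burn Δv₁ = |v_a − v₁| = 5.533 km/s.
At r₂, v₂ = √(μ/r₂) = 29.3553 km/s.
Transfer-orbit speed at r₂: v_p = √[μ(2/r₂ − 1/a_t)] = 37.7836 km/s.
Second burn Δv₂ = |v₂ − v_p| = 8.428 km/s.
Total Δv = Δv₁ + Δv₂ = 13.96 km/s.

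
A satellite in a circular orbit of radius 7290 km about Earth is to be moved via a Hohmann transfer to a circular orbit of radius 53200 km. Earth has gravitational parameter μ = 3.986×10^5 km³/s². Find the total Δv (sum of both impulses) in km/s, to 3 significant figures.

Δv = 3.81 km/s

The Hohmann ellipse has a_t = (r₁ + r₂)/2 = 30245 km.
At r₁ the circular-orbit speed is v₁ = √(μ/r₁) = 7.394 km/s.
Transfer-orbit speed at r₁ (v² = μ(2/r − 1/a)): v_p = √[μ(2/r₁ − 1/a_t)] = 9.807 km/s.
First burn Δv₁ = |v_p − v₁| = 2.413 km/s.
At r₂, v₂ = √(μ/r₂) = 2.737 km/s.
Transfer-orbit speed at r₂: v_a = √[μ(2/r₂ − 1/a_t)] = 1.344 km/s.
Second burn Δv₂ = |v₂ − v_a| = 1.393 km/s.
Δv = Δv₁ + Δv₂ = 2.413 + 1.393 = 3.806 km/s.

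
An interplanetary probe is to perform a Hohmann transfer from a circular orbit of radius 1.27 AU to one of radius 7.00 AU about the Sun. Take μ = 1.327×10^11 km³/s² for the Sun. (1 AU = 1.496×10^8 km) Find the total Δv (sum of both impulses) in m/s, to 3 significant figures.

Δv = 13000 m/s

In km: r₁ = 1.27 × 1.496×10^8 = 1.89992×10^8 km; r₂ = 7.00 × 1.496×10^8 = 1.0472×10^9 km.
Semi-major axis of the transfer orbit: a_t = (1.89992×10^8 + 1.0472×10^9)/2 = 6.18596×10^8 km.
Circular speed at r₁: v₁ = √(μ/r₁) = √(1.327×10^11/1.89992×10^8) = 26.428 km/s.
Transfer-orbit speed at r₁ (v² = μ(2/r − 1/a)): v_p = √[μ(2/r₁ − 1/a_t)] = 34.386 km/s.
First burn Δv₁ = |v_p − v₁| = 7.958 km/s.
Circular speed at r₂: v₂ = √(μ/r₂) = 11.257 km/s.
Transfer-orbit speed at r₂: v_a = √[μ(2/r₂ − 1/a_t)] = 6.2386 km/s.
Second burn Δv₂ = |v₂ − v_a| = 5.018 km/s.
Total Δv = Δv₁ + Δv₂ = 12.98 km/s.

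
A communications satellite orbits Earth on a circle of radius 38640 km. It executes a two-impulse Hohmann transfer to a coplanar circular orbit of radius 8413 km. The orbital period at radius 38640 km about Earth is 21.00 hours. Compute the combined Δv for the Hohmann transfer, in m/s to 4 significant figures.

From Kepler's third law T² = 4π²r³/μ at r = 38640 km, T = 21.00 hours = 21.00 × 3600 s = 75600 s: μ = 4π²r³/T² = 3.98499×10^5 km³/s².
The Hohmann ellipse has a_t = (r₁ + r₂)/2 = 23526.5 km.
At r₁ the circular-orbit speed is v₁ = √(μ/r₁) = 3.211 km/s.
On the transfer ellipse at r₁, v² = μ(2/r − 1/a) gives v_a = √[μ(2/r₁ − 1/a_t)] = 1.920 km/s.
First burn Δv₁ = |v_a − v₁| = 1.291 km/s.
At r₂, v₂ = √(μ/r₂) = 6.882 km/s.
Transfer-orbit speed at r₂: v_p = √[μ(2/r₂ − 1/a_t)] = 8.820 km/s.
Second burn Δv₂ = |v₂ − v_p| = 1.938 km/s.
Total Δv = Δv₁ + Δv₂ = 3.229 km/s.

Δv = 3229 m/s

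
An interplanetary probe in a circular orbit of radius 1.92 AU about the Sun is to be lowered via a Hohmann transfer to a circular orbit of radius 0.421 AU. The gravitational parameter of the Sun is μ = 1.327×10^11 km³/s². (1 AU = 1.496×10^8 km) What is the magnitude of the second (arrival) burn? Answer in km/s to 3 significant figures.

Δv₂ = 12.9 km/s

In km: r₁ = 1.92 × 1.496×10^8 = 2.87232×10^8 km; r₂ = 0.421 × 1.496×10^8 = 6.29816×10^7 km.
Transfer-ellipse semi-major axis a_t = (r₁ + r₂)/2 = (2.87232×10^8 + 6.29816×10^7)/2 = 1.751068×10^8 km.
On the circular orbit at r = 6.29816×10^7 km, v_c = √(μ/r) = 45.90 km/s.
Transfer-orbit speed at the same r (vis-viva, a = a_t): v_t = √[μ(2/r − 1/a_t)] = 58.79 km/s.
Δv₂ = |v_t − v_c| = |58.79 − 45.90| = 12.89 km/s.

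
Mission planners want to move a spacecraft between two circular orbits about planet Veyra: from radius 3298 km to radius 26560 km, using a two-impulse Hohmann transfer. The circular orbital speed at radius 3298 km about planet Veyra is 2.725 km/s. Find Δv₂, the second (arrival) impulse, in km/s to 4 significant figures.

From the circular-orbit relation v² = μ/r at r = 3298 km: μ = v²r = (2.725)² × 3298 = 24489.7 km³/s².
The Hohmann ellipse has a_t = (r₁ + r₂)/2 = 14929 km.
On the circular orbit at r = 26560 km, v_c = √(μ/r) = 0.9602 km/s.
Vis-viva on the transfer ellipse at r = 26560 km gives v_t = √[μ(2/r − 1/a_t)] = 0.4513 km/s.
Δv₂ = |v_t − v_c| = |0.4513 − 0.9602| = 0.5089 km/s.

Δv₂ = 0.5089 km/s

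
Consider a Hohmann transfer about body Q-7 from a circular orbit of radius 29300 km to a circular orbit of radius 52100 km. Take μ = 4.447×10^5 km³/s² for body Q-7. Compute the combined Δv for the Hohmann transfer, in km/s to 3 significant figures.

Transfer-ellipse semi-major axis a_t = (r₁ + r₂)/2 = (29300 + 52100)/2 = 40700 km.
At r₁ the circular-orbit speed is v₁ = √(μ/r₁) = 3.896 km/s.
Transfer-orbit speed at r₁ (vis-viva equation): v_p = √[μ(2/r₁ − 1/a_t)] = 4.408 km/s.
First burn Δv₁ = |v_p − v₁| = 0.5120 km/s.
Circular speed at r₂: v₂ = √(μ/r₂) = 2.9216 km/s.
Transfer-orbit speed at r₂: v_a = √[μ(2/r₂ − 1/a_t)] = 2.4789 km/s.
Second burn Δv₂ = |v₂ − v_a| = 0.4427 km/s.
Total Δv = Δv₁ + Δv₂ = 0.9547 km/s.

Δv = 0.955 km/s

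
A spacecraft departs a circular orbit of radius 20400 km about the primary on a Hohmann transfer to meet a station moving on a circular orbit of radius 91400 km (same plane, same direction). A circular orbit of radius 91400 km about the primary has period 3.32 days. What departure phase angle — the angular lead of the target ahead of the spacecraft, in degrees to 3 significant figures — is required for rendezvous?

φ = 93.9°

From Kepler's third law T² = 4π²r³/μ at r = 91400 km, T = 3.32 days = 3.32 × 86400 s = 2.86848×10^5 s: μ = 4π²r³/T² = 3.66349×10^5 km³/s².
Semi-major axis of the transfer orbit: a_t = (20400 + 91400)/2 = 55900 km.
The half-period of the transfer ellipse is t = π√(a_t³/μ) = 68599 s.
The target's mean motion on its circular orbit is ω₂ = √(μ/r₂³) = 2.1904×10^-5 rad/s.
Angle swept by the target during transfer: ω₂·t = 1.5026 rad = 86.09°.
Arrival is 180° from departure on the ellipse, so φ = 180° − 86.09° = 93.9°.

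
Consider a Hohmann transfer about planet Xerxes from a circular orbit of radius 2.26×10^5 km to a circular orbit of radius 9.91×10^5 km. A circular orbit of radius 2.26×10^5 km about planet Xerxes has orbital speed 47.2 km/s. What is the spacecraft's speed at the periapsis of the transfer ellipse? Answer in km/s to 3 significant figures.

v = 60.2 km/s

From the circular-orbit relation v² = μ/r at r = 2.26×10^5 km: μ = v²r = (47.2)² × 2.26×10^5 = 5.03492×10^8 km³/s².
Transfer-ellipse semi-major axis a_t = (r₁ + r₂)/2 = (2.260×10^5 + 9.910×10^5)/2 = 6.085×10^5 km.
At periapsis, r = 2.260×10^5 km.
From the vis-viva equation, v = √[μ(2/r − 1/a_t)] = 60.23 km/s.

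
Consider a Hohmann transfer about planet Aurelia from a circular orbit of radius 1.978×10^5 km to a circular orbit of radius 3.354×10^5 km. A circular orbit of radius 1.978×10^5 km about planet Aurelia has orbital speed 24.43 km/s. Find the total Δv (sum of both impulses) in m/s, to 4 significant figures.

Δv = 5573 m/s

From the circular-orbit relation v² = μ/r at r = 1.978×10^5 km: μ = v²r = (24.43)² × 1.978×10^5 = 1.18052×10^8 km³/s².
Semi-major axis of the transfer orbit: a_t = (1.978×10^5 + 3.354×10^5)/2 = 2.666×10^5 km.
At r₁ the circular-orbit speed is v₁ = √(μ/r₁) = 24.430 km/s.
On the transfer ellipse at r₁, v² = μ(2/r − 1/a) gives v_p = √[μ(2/r₁ − 1/a_t)] = 27.402 km/s.
First burn Δv₁ = |v_p − v₁| = 2.972 km/s.
Circular speed at r₂: v₂ = √(μ/r₂) = 18.761 km/s.
Transfer-orbit speed at r₂: v_a = √[μ(2/r₂ − 1/a_t)] = 16.160 km/s.
Second burn Δv₂ = |v₂ − v_a| = 2.601 km/s.
Δv = Δv₁ + Δv₂ = 2.972 + 2.601 = 5.573 km/s.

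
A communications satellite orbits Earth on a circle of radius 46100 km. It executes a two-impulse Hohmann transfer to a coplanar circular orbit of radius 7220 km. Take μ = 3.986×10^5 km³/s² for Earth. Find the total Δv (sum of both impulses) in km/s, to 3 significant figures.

The Hohmann ellipse has a_t = (r₁ + r₂)/2 = 26660 km.
Circular speed at r₁: v₁ = √(μ/r₁) = √(3.986×10^5/46100) = 2.9404797 km/s.
Transfer-orbit speed at r₁ (v² = μ(2/r − 1/a)): v_a = √[μ(2/r₁ − 1/a_t)] = 1.5302300 km/s.
First burn Δv₁ = |v_a − v₁| = 1.4102 km/s.
At r₂, v₂ = √(μ/r₂) = 7.4302 km/s.
Transfer-orbit speed at r₂: v_p = √[μ(2/r₂ − 1/a_t)] = 9.7706 km/s.
Second burn Δv₂ = |v₂ − v_p| = 2.3404 km/s.
Total Δv = Δv₁ + Δv₂ = 3.751 km/s.

Δv = 3.75 km/s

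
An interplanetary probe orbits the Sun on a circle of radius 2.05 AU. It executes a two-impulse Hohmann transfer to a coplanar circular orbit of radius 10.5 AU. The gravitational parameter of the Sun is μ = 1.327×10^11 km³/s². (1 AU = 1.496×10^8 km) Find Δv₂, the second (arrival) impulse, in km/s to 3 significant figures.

Δv₂ = 3.94 km/s

In km: r₁ = 2.05 × 1.496×10^8 = 3.0668×10^8 km; r₂ = 10.5 × 1.496×10^8 = 1.5708×10^9 km.
Semi-major axis of the transfer orbit: a_t = (3.0668×10^8 + 1.5708×10^9)/2 = 9.3874×10^8 km.
Circular speed at r = 1.5708×10^9 km: v_c = √(μ/r) = 9.191 km/s.
Transfer-orbit speed at the same r (vis-viva, a = a_t): v_t = √[μ(2/r − 1/a_t)] = 5.253 km/s.
Δv₂ = |v_t − v_c| = |5.253 − 9.191| = 3.938 km/s.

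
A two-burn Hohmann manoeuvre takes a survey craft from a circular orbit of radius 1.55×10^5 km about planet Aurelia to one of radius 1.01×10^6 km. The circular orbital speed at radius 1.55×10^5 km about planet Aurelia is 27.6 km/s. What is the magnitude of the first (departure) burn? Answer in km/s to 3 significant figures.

Δv₁ = 8.74 km/s

From the circular-orbit relation v² = μ/r at r = 1.55×10^5 km: μ = v²r = (27.6)² × 1.55×10^5 = 1.18073×10^8 km³/s².
Transfer-ellipse semi-major axis a_t = (r₁ + r₂)/2 = (1.550×10^5 + 1.010×10^6)/2 = 5.825×10^5 km.
Circular speed at r = 1.550×10^5 km: v_c = √(μ/r) = 27.600 km/s.
Vis-viva on the transfer ellipse at r = 1.550×10^5 km gives v_t = √[μ(2/r − 1/a_t)] = 36.343 km/s.
Δv₁ = |v_t − v_c| = |36.343 − 27.600| = 8.743 km/s.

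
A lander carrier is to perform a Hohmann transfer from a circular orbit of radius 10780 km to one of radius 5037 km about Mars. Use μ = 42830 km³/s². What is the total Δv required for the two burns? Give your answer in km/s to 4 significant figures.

Semi-major axis of the transfer orbit: a_t = (10780 + 5037)/2 = 7908.5 km.
Circular speed at r₁: v₁ = √(μ/r₁) = √(42830/10780) = 1.9933 km/s.
On the transfer ellipse at r₁, vis-viva equation gives v_a = √[μ(2/r₁ − 1/a_t)] = 1.5908 km/s.
First burn Δv₁ = |v_a − v₁| = 0.4025 km/s.
Circular speed at r₂: v₂ = √(μ/r₂) = 2.9160 km/s.
Transfer-orbit speed at r₂: v_p = √[μ(2/r₂ − 1/a_t)] = 3.4045 km/s.
Second burn Δv₂ = |v₂ − v_p| = 0.4885 km/s.
Δv = Δv₁ + Δv₂ = 0.4025 + 0.4885 = 0.8910 km/s.

Δv = 0.8910 km/s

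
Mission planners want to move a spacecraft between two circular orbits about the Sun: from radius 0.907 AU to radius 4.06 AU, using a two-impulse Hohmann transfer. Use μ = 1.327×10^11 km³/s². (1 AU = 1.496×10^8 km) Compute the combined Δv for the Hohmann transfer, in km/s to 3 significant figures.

Δv = 14.6 km/s

In km: r₁ = 0.907 × 1.496×10^8 = 1.356872×10^8 km; r₂ = 4.06 × 1.496×10^8 = 6.07376×10^8 km.
The Hohmann ellipse has a_t = (r₁ + r₂)/2 = 3.715316×10^8 km.
At r₁ the circular-orbit speed is v₁ = √(μ/r₁) = 31.273 km/s.
On the transfer ellipse at r₁, v² = μ(2/r − 1/a) gives v_p = √[μ(2/r₁ − 1/a_t)] = 39.985 km/s.
First burn Δv₁ = |v_p − v₁| = 8.712 km/s.
Circular speed at r₂: v₂ = √(μ/r₂) = 14.781 km/s.
Transfer-orbit speed at r₂: v_a = √[μ(2/r₂ − 1/a_t)] = 8.9326 km/s.
Second burn Δv₂ = |v₂ − v_a| = 5.848 km/s.
Total Δv = Δv₁ + Δv₂ = 14.56 km/s.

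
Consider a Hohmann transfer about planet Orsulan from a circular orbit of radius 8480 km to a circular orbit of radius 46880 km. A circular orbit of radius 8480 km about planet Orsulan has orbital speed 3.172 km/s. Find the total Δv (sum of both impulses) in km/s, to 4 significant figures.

From the circular-orbit relation v² = μ/r at r = 8480 km: μ = v²r = (3.172)² × 8480 = 85322.2 km³/s².
Semi-major axis of the transfer orbit: a_t = (8480 + 46880)/2 = 27680 km.
Circular speed at r₁: v₁ = √(μ/r₁) = √(85322.2/8480) = 3.172 km/s.
On the transfer ellipse at r₁, vis-viva gives v_p = √[μ(2/r₁ − 1/a_t)] = 4.128 km/s.
First burn Δv₁ = |v_p − v₁| = 0.9560 km/s.
At r₂, v₂ = √(μ/r₂) = 1.3491 km/s.
Transfer-orbit speed at r₂: v_a = √[μ(2/r₂ − 1/a_t)] = 0.74671 km/s.
Second burn Δv₂ = |v₂ − v_a| = 0.6024 km/s.
Total Δv = Δv₁ + Δv₂ = 1.558 km/s.

Δv = 1.558 km/s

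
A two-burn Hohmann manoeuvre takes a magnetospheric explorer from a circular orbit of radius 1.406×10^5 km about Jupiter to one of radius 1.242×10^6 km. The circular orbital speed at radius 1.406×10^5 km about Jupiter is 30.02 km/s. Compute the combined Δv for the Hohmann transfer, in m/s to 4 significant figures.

From the circular-orbit relation v² = μ/r at r = 1.406×10^5 km: μ = v²r = (30.02)² × 1.406×10^5 = 1.26709×10^8 km³/s².
The Hohmann ellipse has a_t = (r₁ + r₂)/2 = 6.913×10^5 km.
At r₁ the circular-orbit speed is v₁ = √(μ/r₁) = 30.020 km/s.
Transfer-orbit speed at r₁ (v² = μ(2/r − 1/a)): v_p = √[μ(2/r₁ − 1/a_t)] = 40.238 km/s.
First burn Δv₁ = |v_p − v₁| = 10.218 km/s.
Circular speed at r₂: v₂ = √(μ/r₂) = 10.1005 km/s.
Transfer-orbit speed at r₂: v_a = √[μ(2/r₂ − 1/a_t)] = 4.55514 km/s.
Second burn Δv₂ = |v₂ − v_a| = 5.5454 km/s.
Δv = Δv₁ + Δv₂ = 10.218 + 5.5454 = 15.76 km/s.

Δv = 15760 m/s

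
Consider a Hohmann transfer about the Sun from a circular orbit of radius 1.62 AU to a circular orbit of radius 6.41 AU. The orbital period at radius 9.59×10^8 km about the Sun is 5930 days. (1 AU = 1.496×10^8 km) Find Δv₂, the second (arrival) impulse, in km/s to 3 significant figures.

Δv₂ = 4.29 km/s

From Kepler's third law T² = 4π²r³/μ at r = 9.59×10^8 km, T = 5930 days = 5930 × 86400 s = 5.12352×10^8 s: μ = 4π²r³/T² = 1.32641×10^11 km³/s².
In km: r₁ = 1.62 × 1.496×10^8 = 2.42352×10^8 km; r₂ = 6.41 × 1.496×10^8 = 9.58936×10^8 km.
Semi-major axis of the transfer orbit: a_t = (2.42352×10^8 + 9.58936×10^8)/2 = 6.00644×10^8 km.
Circular speed at r = 9.58936×10^8 km: v_c = √(μ/r) = 11.761 km/s.
Vis-viva on the transfer ellipse at r = 9.58936×10^8 km gives v_t = √[μ(2/r − 1/a_t)] = 7.4707 km/s.
Δv₂ = |v_t − v_c| = |7.4707 − 11.761| = 4.290 km/s.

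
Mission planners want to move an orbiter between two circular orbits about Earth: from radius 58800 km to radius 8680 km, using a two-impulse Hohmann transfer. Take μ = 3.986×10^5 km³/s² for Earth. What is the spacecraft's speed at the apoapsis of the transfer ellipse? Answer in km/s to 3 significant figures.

Transfer-ellipse semi-major axis a_t = (r₁ + r₂)/2 = (58800 + 8680)/2 = 33740 km.
At apoapsis, r = 58800 km.
Vis-viva: v = √[μ(2/r − 1/a_t)] = √[3.986×10^5 × (2/58800 − 1/33740)] = 1.321 km/s.

v = 1.32 km/s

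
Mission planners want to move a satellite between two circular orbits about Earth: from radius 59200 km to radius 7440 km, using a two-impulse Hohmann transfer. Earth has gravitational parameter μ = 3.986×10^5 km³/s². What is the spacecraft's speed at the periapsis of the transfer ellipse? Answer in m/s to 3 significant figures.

v = 9760 m/s

The Hohmann ellipse has a_t = (r₁ + r₂)/2 = 33320 km.
At periapsis, r = 7440 km.
Vis-viva: v = √[μ(2/r − 1/a_t)] = √[3.986×10^5 × (2/7440 − 1/33320)] = 9.756 km/s.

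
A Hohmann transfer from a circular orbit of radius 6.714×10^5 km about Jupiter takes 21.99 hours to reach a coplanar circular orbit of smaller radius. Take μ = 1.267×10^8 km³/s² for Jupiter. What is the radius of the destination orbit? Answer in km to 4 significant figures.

Transfer time t = 21.99 hours = 79164 s, and t = π√(a_t³/μ).
So a_t = (μ t²/π²)^(1/3) = (1.267×10^8 × (79164)² / π²)^(1/3) = 4.3170×10^5 km.
Since a_t = (r₁ + r₂)/2, r₂ = 2a_t − r₁ = 2×4.3170×10^5 − 6.714×10^5 = 1.920×10^5 km.

r₂ = 1.920×10^5 km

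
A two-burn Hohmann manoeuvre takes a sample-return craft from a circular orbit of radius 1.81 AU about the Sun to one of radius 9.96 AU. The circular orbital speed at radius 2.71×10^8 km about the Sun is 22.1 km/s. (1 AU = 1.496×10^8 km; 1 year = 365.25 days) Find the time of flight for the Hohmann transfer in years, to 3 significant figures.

From the circular-orbit relation v² = μ/r at r = 2.71×10^8 km: μ = v²r = (22.1)² × 2.71×10^8 = 1.32359×10^11 km³/s².
In km: r₁ = 1.81 × 1.496×10^8 = 2.70776×10^8 km; r₂ = 9.96 × 1.496×10^8 = 1.490016×10^9 km.
Transfer-ellipse semi-major axis a_t = (r₁ + r₂)/2 = (2.70776×10^8 + 1.490016×10^9)/2 = 8.80396×10^8 km.
Transfer time t = π√(a_t³/μ) = π√((8.80396×10^8)³ / 1.32359×10^11) = 2.256×10^8 s.
Converting: 2.256×10^8 s ÷ 3.15576×10^7 s/year (365.25 × 86400) = 7.15 years.

t = 7.15 years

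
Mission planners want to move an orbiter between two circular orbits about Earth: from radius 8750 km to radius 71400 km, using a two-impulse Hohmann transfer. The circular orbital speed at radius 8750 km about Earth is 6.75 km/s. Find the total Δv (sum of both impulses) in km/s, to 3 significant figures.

From the circular-orbit relation v² = μ/r at r = 8750 km: μ = v²r = (6.75)² × 8750 = 3.98672×10^5 km³/s².
Semi-major axis of the transfer orbit: a_t = (8750 + 71400)/2 = 40075 km.
At r₁ the circular-orbit speed is v₁ = √(μ/r₁) = 6.750 km/s.
Transfer-orbit speed at r₁ (v² = μ(2/r − 1/a)): v_p = √[μ(2/r₁ − 1/a_t)] = 9.010 km/s.
First burn Δv₁ = |v_p − v₁| = 2.260 km/s.
Circular speed at r₂: v₂ = √(μ/r₂) = 2.363 km/s.
Transfer-orbit speed at r₂: v_a = √[μ(2/r₂ − 1/a_t)] = 1.104 km/s.
Second burn Δv₂ = |v₂ − v_a| = 1.259 km/s.
Δv = Δv₁ + Δv₂ = 2.260 + 1.259 = 3.519 km/s.

Δv = 3.52 km/s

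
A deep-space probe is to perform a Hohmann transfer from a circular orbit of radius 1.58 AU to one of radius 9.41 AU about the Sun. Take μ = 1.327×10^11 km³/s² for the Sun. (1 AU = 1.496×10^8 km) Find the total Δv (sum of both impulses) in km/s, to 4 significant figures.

Δv = 11.82 km/s

In km: r₁ = 1.58 × 1.496×10^8 = 2.36368×10^8 km; r₂ = 9.41 × 1.496×10^8 = 1.407736×10^9 km.
Semi-major axis of the transfer orbit: a_t = (2.36368×10^8 + 1.407736×10^9)/2 = 8.22052×10^8 km.
At r₁ the circular-orbit speed is v₁ = √(μ/r₁) = 23.69415 km/s.
Transfer-orbit speed at r₁ (vis-viva equation): v_p = √[μ(2/r₁ − 1/a_t)] = 31.00645 km/s.
First burn Δv₁ = |v_p − v₁| = 7.3123 km/s.
At r₂, v₂ = √(μ/r₂) = 9.7090 km/s.
Transfer-orbit speed at r₂: v_a = √[μ(2/r₂ − 1/a_t)] = 5.2062 km/s.
Second burn Δv₂ = |v₂ − v_a| = 4.5028 km/s.
Total Δv = Δv₁ + Δv₂ = 11.82 km/s.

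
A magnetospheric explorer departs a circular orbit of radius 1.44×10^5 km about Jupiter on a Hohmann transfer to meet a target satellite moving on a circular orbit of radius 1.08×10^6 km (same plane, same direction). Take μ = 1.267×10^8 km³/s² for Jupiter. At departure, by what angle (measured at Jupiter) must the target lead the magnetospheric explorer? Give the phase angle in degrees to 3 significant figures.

Semi-major axis of the transfer orbit: a_t = (1.440×10^5 + 1.080×10^6)/2 = 6.120×10^5 km.
Transfer time t = π√(a_t³/μ) = 1.336×10^5 s.
Target angular speed ω₂ = √(μ/r₂³) = 1.003×10^-5 rad/s.
Angle swept by the target during transfer: ω₂·t = 1.340 rad = 76.78°.
Arrival is 180° from departure on the ellipse, so φ = 180° − 76.78° = 103°.

φ = 103°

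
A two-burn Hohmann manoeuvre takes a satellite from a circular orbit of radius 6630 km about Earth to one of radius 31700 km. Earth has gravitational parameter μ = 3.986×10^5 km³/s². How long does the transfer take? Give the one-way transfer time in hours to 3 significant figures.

Transfer-ellipse semi-major axis a_t = (r₁ + r₂)/2 = (6630 + 31700)/2 = 19165 km.
Half the transfer-orbit period gives t = π√(a_t³/μ) = 13200 s.
Converting: 13200 s ÷ 3600 s/hour = 3.67 hours.

t = 3.67 hours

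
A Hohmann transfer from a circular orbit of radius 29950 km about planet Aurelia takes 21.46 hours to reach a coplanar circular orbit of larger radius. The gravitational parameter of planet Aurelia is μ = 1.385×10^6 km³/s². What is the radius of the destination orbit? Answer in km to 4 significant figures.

Transfer time t = 21.46 hours = 77256 s, and t = π√(a_t³/μ).
So a_t = (μ t²/π²)^(1/3) = (1.385×10^6 × (77256)² / π²)^(1/3) = 94262 km.
Since a_t = (r₁ + r₂)/2, r₂ = 2a_t − r₁ = 2×94262 − 29950 = 1.58574×10^5 km.

r₂ = 1.586×10^5 km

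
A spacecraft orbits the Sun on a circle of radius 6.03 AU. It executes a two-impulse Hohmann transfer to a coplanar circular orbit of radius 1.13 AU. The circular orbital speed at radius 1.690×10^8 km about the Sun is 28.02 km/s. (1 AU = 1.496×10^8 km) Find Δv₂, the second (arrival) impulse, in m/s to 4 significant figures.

Δv₂ = 8344 m/s

From the circular-orbit relation v² = μ/r at r = 1.690×10^8 km: μ = v²r = (28.02)² × 1.690×10^8 = 1.32685×10^11 km³/s².
In km: r₁ = 6.03 × 1.496×10^8 = 9.02088×10^8 km; r₂ = 1.13 × 1.496×10^8 = 1.69048×10^8 km.
The Hohmann ellipse has a_t = (r₁ + r₂)/2 = 5.35568×10^8 km.
On the circular orbit at r = 1.69048×10^8 km, v_c = √(μ/r) = 28.016 km/s.
Transfer-orbit speed at the same r (vis-viva, a = a_t): v_t = √[μ(2/r − 1/a_t)] = 36.360 km/s.
Δv₂ = |v_t − v_c| = |36.360 − 28.016| = 8.344 km/s.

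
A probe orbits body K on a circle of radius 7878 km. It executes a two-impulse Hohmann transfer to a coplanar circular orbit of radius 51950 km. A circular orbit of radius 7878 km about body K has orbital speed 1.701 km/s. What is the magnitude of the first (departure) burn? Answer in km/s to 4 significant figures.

Δv₁ = 0.5406 km/s

From the circular-orbit relation v² = μ/r at r = 7878 km: μ = v²r = (1.701)² × 7878 = 22794.2 km³/s².
Semi-major axis of the transfer orbit: a_t = (7878 + 51950)/2 = 29914 km.
Circular speed at r = 7878 km: v_c = √(μ/r) = 1.7010 km/s.
Vis-viva on the transfer ellipse at r = 7878 km gives v_t = √[μ(2/r − 1/a_t)] = 2.2416 km/s.
Δv₁ = |v_t − v_c| = |2.2416 − 1.7010| = 0.5406 km/s.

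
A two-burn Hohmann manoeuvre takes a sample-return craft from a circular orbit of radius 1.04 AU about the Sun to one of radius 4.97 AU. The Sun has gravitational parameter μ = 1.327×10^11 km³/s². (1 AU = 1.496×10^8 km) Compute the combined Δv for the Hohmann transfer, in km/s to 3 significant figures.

In km: r₁ = 1.04 × 1.496×10^8 = 1.55584×10^8 km; r₂ = 4.97 × 1.496×10^8 = 7.43512×10^8 km.
Semi-major axis of the transfer orbit: a_t = (1.55584×10^8 + 7.43512×10^8)/2 = 4.49548×10^8 km.
Circular speed at r₁: v₁ = √(μ/r₁) = √(1.327×10^11/1.55584×10^8) = 29.205 km/s.
Transfer-orbit speed at r₁ (vis-viva equation): v_p = √[μ(2/r₁ − 1/a_t)] = 37.559 km/s.
First burn Δv₁ = |v_p − v₁| = 8.354 km/s.
Circular speed at r₂: v₂ = √(μ/r₂) = 13.3595 km/s.
Transfer-orbit speed at r₂: v_a = √[μ(2/r₂ − 1/a_t)] = 7.85934 km/s.
Second burn Δv₂ = |v₂ − v_a| = 5.500 km/s.
Δv = Δv₁ + Δv₂ = 8.354 + 5.500 = 13.85 km/s.

Δv = 13.9 km/s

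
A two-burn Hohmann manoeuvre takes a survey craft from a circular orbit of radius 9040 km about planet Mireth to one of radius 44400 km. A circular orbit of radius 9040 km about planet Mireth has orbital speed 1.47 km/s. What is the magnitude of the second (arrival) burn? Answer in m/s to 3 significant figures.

From the circular-orbit relation v² = μ/r at r = 9040 km: μ = v²r = (1.47)² × 9040 = 19534.5 km³/s².
The Hohmann ellipse has a_t = (r₁ + r₂)/2 = 26720 km.
On the circular orbit at r = 44400 km, v_c = √(μ/r) = 0.6633 km/s.
Vis-viva on the transfer ellipse at r = 44400 km gives v_t = √[μ(2/r − 1/a_t)] = 0.3858 km/s.
Δv₂ = |v_t − v_c| = |0.3858 − 0.6633| = 0.2775 km/s.

Δv₂ = 277 m/s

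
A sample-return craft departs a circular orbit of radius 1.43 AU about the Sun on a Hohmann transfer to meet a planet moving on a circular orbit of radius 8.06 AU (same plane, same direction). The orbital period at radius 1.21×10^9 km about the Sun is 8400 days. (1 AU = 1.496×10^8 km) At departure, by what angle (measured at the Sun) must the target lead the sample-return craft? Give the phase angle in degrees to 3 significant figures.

φ = 98.7°

From Kepler's third law T² = 4π²r³/μ at r = 1.21×10^9 km, T = 8400 days = 8400 × 86400 s = 7.2576×10^8 s: μ = 4π²r³/T² = 1.32779×10^11 km³/s².
In km: r₁ = 1.43 × 1.496×10^8 = 2.13928×10^8 km; r₂ = 8.06 × 1.496×10^8 = 1.205776×10^9 km.
Transfer-ellipse semi-major axis a_t = (r₁ + r₂)/2 = (2.13928×10^8 + 1.205776×10^9)/2 = 7.09852×10^8 km.
The half-period of the transfer ellipse is t = π√(a_t³/μ) = 1.6306×10^8 s.
The target's mean motion on its circular orbit is ω₂ = √(μ/r₂³) = 8.7029×10^-9 rad/s.
Angle swept by the target during transfer: ω₂·t = 1.4191 rad = 81.31°.
The sample-return craft traverses 180° on the transfer ellipse, so the target must lead by 180° − 81.31° = 98.7°.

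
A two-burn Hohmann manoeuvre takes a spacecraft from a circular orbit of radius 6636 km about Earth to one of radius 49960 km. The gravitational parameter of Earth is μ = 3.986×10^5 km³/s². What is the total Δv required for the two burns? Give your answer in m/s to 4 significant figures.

Transfer-ellipse semi-major axis a_t = (r₁ + r₂)/2 = (6636 + 49960)/2 = 28298 km.
At r₁ the circular-orbit speed is v₁ = √(μ/r₁) = 7.7502455 km/s.
Transfer-orbit speed at r₁ (vis-viva): v_p = √[μ(2/r₁ − 1/a_t)] = 10.297903 km/s.
First burn Δv₁ = |v_p − v₁| = 2.54766 km/s.
Circular speed at r₂: v₂ = √(μ/r₂) = 2.82460 km/s.
Transfer-orbit speed at r₂: v_a = √[μ(2/r₂ − 1/a_t)] = 1.36783 km/s.
Second burn Δv₂ = |v₂ − v_a| = 1.45677 km/s.
Total Δv = Δv₁ + Δv₂ = 4.004 km/s.

Δv = 4004 m/s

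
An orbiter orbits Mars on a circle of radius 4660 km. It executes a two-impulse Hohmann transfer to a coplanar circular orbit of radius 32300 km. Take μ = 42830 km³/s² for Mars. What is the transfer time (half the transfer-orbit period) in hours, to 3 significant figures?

Transfer-ellipse semi-major axis a_t = (r₁ + r₂)/2 = (4660 + 32300)/2 = 18480 km.
By Kepler's third law the transfer-orbit period is T = 2π√(a_t³/μ), so t = T/2 = 38140 s.
Converting: 38140 s ÷ 3600 s/hour = 10.6 hours.

t = 10.6 hours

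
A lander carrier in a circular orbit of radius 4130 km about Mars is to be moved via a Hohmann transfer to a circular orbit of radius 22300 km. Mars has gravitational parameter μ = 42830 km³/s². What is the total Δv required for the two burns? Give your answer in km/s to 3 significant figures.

Semi-major axis of the transfer orbit: a_t = (4130 + 22300)/2 = 13215 km.
Circular speed at r₁: v₁ = √(μ/r₁) = √(42830/4130) = 3.220 km/s.
On the transfer ellipse at r₁, vis-viva equation gives v_p = √[μ(2/r₁ − 1/a_t)] = 4.183 km/s.
First burn Δv₁ = |v_p − v₁| = 0.9630 km/s.
Circular speed at r₂: v₂ = √(μ/r₂) = 1.38587 km/s.
Transfer-orbit speed at r₂: v_a = √[μ(2/r₂ − 1/a_t)] = 0.774753 km/s.
Second burn Δv₂ = |v₂ − v_a| = 0.6111 km/s.
Total Δv = Δv₁ + Δv₂ = 1.574 km/s.

Δv = 1.57 km/s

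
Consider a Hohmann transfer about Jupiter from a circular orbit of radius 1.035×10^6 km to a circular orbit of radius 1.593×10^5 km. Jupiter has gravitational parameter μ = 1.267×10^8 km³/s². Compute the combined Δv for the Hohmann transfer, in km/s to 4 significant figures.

Δv = 14.28 km/s

Semi-major axis of the transfer orbit: a_t = (1.035×10^6 + 1.593×10^5)/2 = 5.9715×10^5 km.
Circular speed at r₁: v₁ = √(μ/r₁) = √(1.267×10^8/1.035×10^6) = 11.0642 km/s.
On the transfer ellipse at r₁, vis-viva gives v_a = √[μ(2/r₁ − 1/a_t)] = 5.71458 km/s.
First burn Δv₁ = |v_a − v₁| = 5.350 km/s.
At r₂, v₂ = √(μ/r₂) = 28.202 km/s.
Transfer-orbit speed at r₂: v_p = √[μ(2/r₂ − 1/a_t)] = 37.129 km/s.
Second burn Δv₂ = |v₂ − v_p| = 8.927 km/s.
Total Δv = Δv₁ + Δv₂ = 14.28 km/s.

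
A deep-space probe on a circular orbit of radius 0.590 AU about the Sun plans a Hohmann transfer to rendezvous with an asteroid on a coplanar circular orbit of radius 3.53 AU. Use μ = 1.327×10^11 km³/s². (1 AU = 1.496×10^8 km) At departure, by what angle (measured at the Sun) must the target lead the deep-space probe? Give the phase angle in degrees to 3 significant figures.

In km: r₁ = 0.590 × 1.496×10^8 = 8.8264×10^7 km; r₂ = 3.53 × 1.496×10^8 = 5.28088×10^8 km.
Transfer-ellipse semi-major axis a_t = (r₁ + r₂)/2 = (8.8264×10^7 + 5.28088×10^8)/2 = 3.08176×10^8 km.
The half-period of the transfer ellipse is t = π√(a_t³/μ) = 4.6657×10^7 s.
The target's mean motion on its circular orbit is ω₂ = √(μ/r₂³) = 3.0018×10^-8 rad/s.
Angle swept by the target during transfer: ω₂·t = 1.4005 rad = 80.24°.
The deep-space probe traverses 180° on the transfer ellipse, so the target must lead by 180° − 80.24° = 99.8°.

φ = 99.8°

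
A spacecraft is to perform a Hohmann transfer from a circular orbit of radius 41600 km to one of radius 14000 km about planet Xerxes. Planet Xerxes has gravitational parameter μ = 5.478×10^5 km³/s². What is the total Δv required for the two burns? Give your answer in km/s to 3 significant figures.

Semi-major axis of the transfer orbit: a_t = (41600 + 14000)/2 = 27800 km.
At r₁ the circular-orbit speed is v₁ = √(μ/r₁) = 3.6288 km/s.
Transfer-orbit speed at r₁ (v² = μ(2/r − 1/a)): v_a = √[μ(2/r₁ − 1/a_t)] = 2.5752 km/s.
First burn Δv₁ = |v_a − v₁| = 1.0536 km/s.
At r₂, v₂ = √(μ/r₂) = 6.255283 km/s.
Transfer-orbit speed at r₂: v_p = √[μ(2/r₂ − 1/a_t)] = 7.651935 km/s.
Second burn Δv₂ = |v₂ − v_p| = 1.3967 km/s.
Total Δv = Δv₁ + Δv₂ = 2.450 km/s.

Δv = 2.45 km/s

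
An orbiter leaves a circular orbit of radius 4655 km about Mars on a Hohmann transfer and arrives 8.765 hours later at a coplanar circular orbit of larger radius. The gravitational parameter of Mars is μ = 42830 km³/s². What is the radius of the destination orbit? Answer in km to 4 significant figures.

r₂ = 27920 km

Transfer time t = 8.765 hours = 31554 s, and t = π√(a_t³/μ).
So a_t = (μ t²/π²)^(1/3) = (42830 × (31554)² / π²)^(1/3) = 16287 km.
Since a_t = (r₁ + r₂)/2, r₂ = 2a_t − r₁ = 2×16287 − 4655 = 27919 km.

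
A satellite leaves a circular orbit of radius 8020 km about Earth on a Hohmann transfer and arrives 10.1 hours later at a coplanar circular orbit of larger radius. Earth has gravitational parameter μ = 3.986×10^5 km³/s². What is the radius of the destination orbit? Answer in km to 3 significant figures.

r₂ = 67300 km

Transfer time t = 10.1 hours = 36360 s, and t = π√(a_t³/μ).
So a_t = (μ t²/π²)^(1/3) = (3.986×10^5 × (36360)² / π²)^(1/3) = 37656 km.
Since a_t = (r₁ + r₂)/2, r₂ = 2a_t − r₁ = 2×37656 − 8020 = 67292 km.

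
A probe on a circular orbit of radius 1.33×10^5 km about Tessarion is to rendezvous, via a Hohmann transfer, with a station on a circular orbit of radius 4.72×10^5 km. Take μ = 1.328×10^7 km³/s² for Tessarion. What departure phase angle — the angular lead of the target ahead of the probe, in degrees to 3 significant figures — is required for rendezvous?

Transfer-ellipse semi-major axis a_t = (r₁ + r₂)/2 = (1.330×10^5 + 4.720×10^5)/2 = 3.025×10^5 km.
Transfer time t = π√(a_t³/μ) = 1.43430×10^5 s.
Target angular speed ω₂ = √(μ/r₂³) = 1.12379×10^-5 rad/s.
Angle swept by the target during transfer: ω₂·t = 1.61185 rad = 92.352°.
The probe traverses 180° on the transfer ellipse, so the target must lead by 180° − 92.352° = 87.6°.

φ = 87.6°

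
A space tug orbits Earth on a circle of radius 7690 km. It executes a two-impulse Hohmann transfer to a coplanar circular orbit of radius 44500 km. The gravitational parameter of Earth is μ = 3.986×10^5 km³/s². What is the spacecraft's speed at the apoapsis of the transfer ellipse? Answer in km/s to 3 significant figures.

Transfer-ellipse semi-major axis a_t = (r₁ + r₂)/2 = (7690 + 44500)/2 = 26095 km.
At apoapsis, r = 44500 km.
From the vis-viva equation, v = √[μ(2/r − 1/a_t)] = 1.625 km/s.

v = 1.62 km/s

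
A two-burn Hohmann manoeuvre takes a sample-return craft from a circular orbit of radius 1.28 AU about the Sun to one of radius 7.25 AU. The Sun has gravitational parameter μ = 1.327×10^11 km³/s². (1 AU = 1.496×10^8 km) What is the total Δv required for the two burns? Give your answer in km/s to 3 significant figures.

Δv = 13.0 km/s

In km: r₁ = 1.28 × 1.496×10^8 = 1.91488×10^8 km; r₂ = 7.25 × 1.496×10^8 = 1.0846×10^9 km.
Semi-major axis of the transfer orbit: a_t = (1.91488×10^8 + 1.0846×10^9)/2 = 6.38044×10^8 km.
Circular speed at r₁: v₁ = √(μ/r₁) = √(1.327×10^11/1.91488×10^8) = 26.325 km/s.
On the transfer ellipse at r₁, v² = μ(2/r − 1/a) gives v_p = √[μ(2/r₁ − 1/a_t)] = 34.322 km/s.
First burn Δv₁ = |v_p − v₁| = 7.997 km/s.
At r₂, v₂ = √(μ/r₂) = 11.0612 km/s.
Transfer-orbit speed at r₂: v_a = √[μ(2/r₂ − 1/a_t)] = 6.05963 km/s.
Second burn Δv₂ = |v₂ − v_a| = 5.002 km/s.
Δv = Δv₁ + Δv₂ = 7.997 + 5.002 = 13.00 km/s.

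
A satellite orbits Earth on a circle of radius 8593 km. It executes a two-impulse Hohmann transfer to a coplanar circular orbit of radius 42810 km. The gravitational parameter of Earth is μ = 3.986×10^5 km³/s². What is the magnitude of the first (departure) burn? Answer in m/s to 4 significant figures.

Semi-major axis of the transfer orbit: a_t = (8593 + 42810)/2 = 25701.5 km.
On the circular orbit at r = 8593 km, v_c = √(μ/r) = 6.811 km/s.
Vis-viva on the transfer ellipse at r = 8593 km gives v_t = √[μ(2/r − 1/a_t)] = 8.790 km/s.
Δv₁ = |v_t − v_c| = |8.790 − 6.811| = 1.979 km/s.

Δv₁ = 1979 m/s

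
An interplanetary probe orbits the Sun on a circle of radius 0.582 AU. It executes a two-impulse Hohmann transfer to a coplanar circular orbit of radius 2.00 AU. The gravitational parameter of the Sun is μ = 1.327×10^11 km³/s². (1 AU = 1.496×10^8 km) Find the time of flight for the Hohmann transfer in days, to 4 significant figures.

In km: r₁ = 0.582 × 1.496×10^8 = 8.70672×10^7 km; r₂ = 2.00 × 1.496×10^8 = 2.992×10^8 km.
The Hohmann ellipse has a_t = (r₁ + r₂)/2 = 1.931336×10^8 km.
Half the transfer-orbit period gives t = π√(a_t³/μ) = 2.315×10^7 s.
Converting: 2.315×10^7 s ÷ 86400 s/day = 267.9 days.

t = 267.9 days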